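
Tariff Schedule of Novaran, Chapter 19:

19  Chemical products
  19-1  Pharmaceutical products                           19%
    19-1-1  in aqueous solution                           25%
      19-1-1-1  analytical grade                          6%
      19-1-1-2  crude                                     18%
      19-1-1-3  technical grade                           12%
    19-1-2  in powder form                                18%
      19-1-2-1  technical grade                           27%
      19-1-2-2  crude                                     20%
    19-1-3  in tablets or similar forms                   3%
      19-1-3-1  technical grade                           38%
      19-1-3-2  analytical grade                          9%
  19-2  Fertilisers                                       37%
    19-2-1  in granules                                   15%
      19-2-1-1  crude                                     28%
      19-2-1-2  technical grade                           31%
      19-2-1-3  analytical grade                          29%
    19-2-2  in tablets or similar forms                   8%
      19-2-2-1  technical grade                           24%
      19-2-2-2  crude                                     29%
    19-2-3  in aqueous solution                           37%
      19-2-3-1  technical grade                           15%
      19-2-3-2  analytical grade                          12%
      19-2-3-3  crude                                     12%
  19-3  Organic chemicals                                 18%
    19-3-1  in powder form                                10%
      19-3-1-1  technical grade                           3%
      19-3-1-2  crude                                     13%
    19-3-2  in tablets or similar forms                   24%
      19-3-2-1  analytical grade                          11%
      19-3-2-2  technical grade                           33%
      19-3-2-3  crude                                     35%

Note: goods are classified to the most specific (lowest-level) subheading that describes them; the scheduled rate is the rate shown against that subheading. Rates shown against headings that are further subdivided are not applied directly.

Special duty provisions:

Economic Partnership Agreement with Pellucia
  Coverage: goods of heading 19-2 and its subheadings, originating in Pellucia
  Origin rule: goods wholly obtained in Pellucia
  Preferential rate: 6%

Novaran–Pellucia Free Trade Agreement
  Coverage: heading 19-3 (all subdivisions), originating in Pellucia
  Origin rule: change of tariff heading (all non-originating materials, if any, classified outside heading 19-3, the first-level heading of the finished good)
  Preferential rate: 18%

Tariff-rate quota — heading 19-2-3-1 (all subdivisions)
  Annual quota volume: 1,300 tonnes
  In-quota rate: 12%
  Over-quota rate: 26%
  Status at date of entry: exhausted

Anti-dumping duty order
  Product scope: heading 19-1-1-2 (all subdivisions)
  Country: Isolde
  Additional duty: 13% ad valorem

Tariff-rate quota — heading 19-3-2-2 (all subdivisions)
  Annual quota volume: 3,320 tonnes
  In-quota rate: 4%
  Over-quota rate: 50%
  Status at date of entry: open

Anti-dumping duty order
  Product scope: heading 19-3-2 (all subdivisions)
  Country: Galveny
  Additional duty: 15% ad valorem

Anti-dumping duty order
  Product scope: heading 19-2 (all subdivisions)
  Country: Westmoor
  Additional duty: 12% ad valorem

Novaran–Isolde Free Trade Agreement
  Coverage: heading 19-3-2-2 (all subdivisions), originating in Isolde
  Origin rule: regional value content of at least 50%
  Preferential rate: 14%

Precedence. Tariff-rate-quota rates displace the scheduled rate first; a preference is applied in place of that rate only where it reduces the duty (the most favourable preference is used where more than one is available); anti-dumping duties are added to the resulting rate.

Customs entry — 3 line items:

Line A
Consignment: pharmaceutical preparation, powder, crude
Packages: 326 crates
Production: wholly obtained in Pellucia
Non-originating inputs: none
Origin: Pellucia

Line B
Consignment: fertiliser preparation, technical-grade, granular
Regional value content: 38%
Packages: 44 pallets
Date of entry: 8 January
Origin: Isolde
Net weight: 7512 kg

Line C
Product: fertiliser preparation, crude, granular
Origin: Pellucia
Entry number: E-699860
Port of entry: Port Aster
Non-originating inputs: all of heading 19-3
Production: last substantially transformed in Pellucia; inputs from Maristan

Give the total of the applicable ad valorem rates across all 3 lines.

Line A: pharmaceutical → 19-1; powder → 19-1-2; crude → 19-1-2-2. Scheduled 20%. Pellucia agreement on 19-2: 19-1-2-2 not covered; Pellucia agreement on 19-3: 19-1-2-2 not covered. → 20%.
Line B: fertiliser → 19-2; granular → 19-2-1; technical-grade → 19-2-1-2. Scheduled 31%. Isolde agreement on 19-3-2-2: 19-2-1-2 not covered. → 31%.
Line C: fertiliser → 19-2; granular → 19-2-1; crude → 19-2-1-1. Scheduled 28%. Pellucia agreement on 19-2: not wholly obtained; Pellucia agreement on 19-3: 19-2-1-1 not covered. → 28%.
Sum: 20% + 31% + 28% = 79%.

79%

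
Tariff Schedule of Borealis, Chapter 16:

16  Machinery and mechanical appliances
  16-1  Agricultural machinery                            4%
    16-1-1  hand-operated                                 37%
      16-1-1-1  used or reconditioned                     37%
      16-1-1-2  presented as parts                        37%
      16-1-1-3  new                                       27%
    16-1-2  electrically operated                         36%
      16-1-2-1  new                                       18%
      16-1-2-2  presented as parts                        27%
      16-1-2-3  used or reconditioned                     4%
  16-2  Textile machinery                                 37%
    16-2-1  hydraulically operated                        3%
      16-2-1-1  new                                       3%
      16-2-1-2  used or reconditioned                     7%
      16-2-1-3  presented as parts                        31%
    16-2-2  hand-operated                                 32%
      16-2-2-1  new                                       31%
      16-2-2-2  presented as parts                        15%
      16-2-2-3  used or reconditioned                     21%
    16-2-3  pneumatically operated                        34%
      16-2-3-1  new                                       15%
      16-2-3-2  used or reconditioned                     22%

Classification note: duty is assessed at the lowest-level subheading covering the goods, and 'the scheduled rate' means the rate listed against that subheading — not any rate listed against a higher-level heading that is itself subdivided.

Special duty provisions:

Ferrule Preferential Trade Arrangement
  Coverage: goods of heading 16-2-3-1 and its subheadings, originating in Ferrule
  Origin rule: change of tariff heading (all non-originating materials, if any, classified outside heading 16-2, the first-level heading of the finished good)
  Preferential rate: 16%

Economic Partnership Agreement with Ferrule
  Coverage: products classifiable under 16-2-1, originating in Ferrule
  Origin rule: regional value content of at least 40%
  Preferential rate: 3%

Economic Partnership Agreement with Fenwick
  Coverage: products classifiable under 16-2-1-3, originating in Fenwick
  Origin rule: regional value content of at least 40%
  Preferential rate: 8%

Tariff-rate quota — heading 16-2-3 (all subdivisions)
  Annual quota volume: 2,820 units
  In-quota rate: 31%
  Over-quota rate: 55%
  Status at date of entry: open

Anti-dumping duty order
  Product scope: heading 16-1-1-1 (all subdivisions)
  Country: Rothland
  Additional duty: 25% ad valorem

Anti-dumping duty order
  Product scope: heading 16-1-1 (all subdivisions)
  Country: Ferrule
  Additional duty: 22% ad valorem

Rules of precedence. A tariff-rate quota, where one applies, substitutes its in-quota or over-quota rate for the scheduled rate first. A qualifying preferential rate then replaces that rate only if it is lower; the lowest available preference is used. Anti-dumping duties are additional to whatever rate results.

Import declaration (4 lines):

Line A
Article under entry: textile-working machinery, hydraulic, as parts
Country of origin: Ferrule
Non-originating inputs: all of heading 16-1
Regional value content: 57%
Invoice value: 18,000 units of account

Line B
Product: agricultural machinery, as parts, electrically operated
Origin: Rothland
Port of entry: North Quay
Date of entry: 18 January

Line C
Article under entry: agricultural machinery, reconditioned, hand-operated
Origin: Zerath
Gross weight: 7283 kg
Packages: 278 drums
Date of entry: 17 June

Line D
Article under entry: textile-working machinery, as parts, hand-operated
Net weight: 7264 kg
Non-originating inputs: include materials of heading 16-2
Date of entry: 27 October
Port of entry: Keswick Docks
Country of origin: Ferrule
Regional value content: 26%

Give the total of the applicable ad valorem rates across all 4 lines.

82%

Line A: textile-working → 16-2; hydraulic → 16-2-1; as parts → 16-2-1-3. Scheduled 31%. Ferrule agreement on 16-2-3-1: 16-2-1-3 not covered; Ferrule agreement on 16-2-1: RVC ≥ 40% → 3% available; preferential 3%. → 3%.
Line B: agricultural → 16-1; electrically operated → 16-1-2; as parts → 16-1-2-2. Scheduled 27%. No special measure applies. → 27%.
Line C: agricultural → 16-1; hand-operated → 16-1-1; reconditioned → 16-1-1-1. Scheduled 37%. No special measure applies. → 37%.
Line D: textile-working → 16-2; hand-operated → 16-2-2; as parts → 16-2-2-2. Scheduled 15%. Ferrule agreement on 16-2-3-1: 16-2-2-2 not covered; Ferrule agreement on 16-2-1: 16-2-2-2 not covered. → 15%.
Sum: 3% + 27% + 37% + 15% = 82%.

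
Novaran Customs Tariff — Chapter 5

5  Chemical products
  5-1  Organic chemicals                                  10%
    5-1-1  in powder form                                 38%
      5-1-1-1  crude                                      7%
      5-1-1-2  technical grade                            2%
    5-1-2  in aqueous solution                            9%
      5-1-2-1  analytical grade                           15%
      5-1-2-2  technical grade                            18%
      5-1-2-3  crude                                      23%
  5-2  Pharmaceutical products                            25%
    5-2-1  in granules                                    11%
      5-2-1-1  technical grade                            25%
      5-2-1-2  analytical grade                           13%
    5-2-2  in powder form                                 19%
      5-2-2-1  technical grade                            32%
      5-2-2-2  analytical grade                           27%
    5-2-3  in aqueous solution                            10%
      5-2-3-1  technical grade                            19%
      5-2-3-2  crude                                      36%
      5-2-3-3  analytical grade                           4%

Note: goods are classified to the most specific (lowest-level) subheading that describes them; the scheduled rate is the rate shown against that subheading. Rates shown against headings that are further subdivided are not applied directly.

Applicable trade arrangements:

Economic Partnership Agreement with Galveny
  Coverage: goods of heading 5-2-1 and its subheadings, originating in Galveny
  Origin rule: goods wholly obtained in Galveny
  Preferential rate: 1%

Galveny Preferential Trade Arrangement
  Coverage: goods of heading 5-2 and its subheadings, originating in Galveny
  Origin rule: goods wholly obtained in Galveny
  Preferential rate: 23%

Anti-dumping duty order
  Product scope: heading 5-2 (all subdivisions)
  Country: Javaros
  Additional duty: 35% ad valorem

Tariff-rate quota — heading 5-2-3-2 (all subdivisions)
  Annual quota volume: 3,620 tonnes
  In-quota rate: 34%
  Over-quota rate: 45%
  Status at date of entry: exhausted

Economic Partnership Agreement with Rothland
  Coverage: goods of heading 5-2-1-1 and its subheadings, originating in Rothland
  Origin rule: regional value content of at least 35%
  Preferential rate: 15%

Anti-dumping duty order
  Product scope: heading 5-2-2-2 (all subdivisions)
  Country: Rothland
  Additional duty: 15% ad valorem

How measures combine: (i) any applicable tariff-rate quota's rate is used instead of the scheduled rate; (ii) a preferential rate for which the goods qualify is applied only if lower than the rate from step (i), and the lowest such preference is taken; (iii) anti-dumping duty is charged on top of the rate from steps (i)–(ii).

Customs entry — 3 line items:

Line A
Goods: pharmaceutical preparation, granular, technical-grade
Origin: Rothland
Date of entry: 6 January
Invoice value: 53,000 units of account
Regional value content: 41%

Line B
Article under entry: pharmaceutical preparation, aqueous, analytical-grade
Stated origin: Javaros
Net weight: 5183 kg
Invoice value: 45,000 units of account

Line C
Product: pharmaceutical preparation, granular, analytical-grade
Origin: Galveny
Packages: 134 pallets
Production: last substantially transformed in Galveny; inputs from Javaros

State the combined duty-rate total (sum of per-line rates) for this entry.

Line A: pharmaceutical → 5-2; granular → 5-2-1; technical-grade → 5-2-1-1. Scheduled 25%. Rothland agreement on 5-2-1-1: RVC ≥ 35% → 15% available; preferential 15%. → 15%.
Line B: pharmaceutical → 5-2; aqueous → 5-2-3; analytical-grade → 5-2-3-3. Scheduled 4%. anti-dumping (Javaros, 5-2): +35%; total 4% + 35% = 39%. → 39%.
Line C: pharmaceutical → 5-2; granular → 5-2-1; analytical-grade → 5-2-1-2. Scheduled 13%. Galveny agreement on 5-2-1: not wholly obtained; Galveny agreement on 5-2: not wholly obtained. → 13%.
Sum: 15% + 39% + 13% = 67%.

67%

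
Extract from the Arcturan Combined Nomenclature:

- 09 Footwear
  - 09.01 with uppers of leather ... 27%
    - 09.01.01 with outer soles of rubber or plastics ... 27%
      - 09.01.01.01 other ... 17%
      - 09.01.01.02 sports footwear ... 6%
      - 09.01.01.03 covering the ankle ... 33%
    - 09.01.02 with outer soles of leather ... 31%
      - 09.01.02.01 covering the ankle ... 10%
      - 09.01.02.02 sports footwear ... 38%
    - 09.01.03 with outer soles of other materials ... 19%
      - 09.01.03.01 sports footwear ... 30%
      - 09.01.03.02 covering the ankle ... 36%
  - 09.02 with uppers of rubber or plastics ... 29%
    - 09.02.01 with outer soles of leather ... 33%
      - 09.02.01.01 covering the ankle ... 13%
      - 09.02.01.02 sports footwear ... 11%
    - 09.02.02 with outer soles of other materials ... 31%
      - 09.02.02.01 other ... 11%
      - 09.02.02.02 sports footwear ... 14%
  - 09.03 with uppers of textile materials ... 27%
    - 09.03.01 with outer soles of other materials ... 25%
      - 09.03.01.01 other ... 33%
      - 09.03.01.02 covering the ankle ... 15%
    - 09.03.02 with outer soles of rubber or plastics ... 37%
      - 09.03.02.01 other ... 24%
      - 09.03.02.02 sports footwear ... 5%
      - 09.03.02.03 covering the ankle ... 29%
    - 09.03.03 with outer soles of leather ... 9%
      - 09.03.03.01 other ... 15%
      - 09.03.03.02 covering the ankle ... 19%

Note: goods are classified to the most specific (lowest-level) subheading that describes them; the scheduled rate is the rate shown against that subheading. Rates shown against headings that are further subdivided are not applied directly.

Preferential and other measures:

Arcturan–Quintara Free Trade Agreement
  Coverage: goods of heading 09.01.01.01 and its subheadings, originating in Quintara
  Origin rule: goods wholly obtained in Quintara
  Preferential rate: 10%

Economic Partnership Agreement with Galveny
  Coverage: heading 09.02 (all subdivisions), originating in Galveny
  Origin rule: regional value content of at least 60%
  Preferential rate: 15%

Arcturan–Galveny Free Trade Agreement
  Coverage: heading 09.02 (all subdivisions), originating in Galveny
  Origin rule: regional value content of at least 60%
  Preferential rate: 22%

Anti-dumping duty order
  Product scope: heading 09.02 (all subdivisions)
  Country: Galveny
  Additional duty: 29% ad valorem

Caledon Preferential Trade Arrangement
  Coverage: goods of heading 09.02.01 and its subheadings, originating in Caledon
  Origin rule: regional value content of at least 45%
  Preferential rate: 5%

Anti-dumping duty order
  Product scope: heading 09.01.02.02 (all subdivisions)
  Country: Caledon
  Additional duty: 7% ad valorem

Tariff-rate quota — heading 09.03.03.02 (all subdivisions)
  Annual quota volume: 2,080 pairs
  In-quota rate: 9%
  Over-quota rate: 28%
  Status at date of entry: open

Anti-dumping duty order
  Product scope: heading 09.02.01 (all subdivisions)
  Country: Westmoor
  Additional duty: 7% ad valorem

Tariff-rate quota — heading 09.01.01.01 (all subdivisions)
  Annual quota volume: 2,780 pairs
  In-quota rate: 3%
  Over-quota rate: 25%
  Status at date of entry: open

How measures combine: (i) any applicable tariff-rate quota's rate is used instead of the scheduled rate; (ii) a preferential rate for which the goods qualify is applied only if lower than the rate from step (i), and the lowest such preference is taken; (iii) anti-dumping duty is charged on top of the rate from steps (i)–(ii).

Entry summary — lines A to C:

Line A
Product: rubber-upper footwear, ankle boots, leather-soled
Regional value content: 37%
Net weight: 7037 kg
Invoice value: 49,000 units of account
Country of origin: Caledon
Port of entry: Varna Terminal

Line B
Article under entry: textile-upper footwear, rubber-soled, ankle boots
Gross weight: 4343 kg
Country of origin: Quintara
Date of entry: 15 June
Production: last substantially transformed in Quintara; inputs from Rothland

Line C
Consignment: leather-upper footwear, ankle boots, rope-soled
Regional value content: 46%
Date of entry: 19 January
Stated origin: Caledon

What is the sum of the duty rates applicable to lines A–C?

78%

Line A: rubber-upper → 09.02; leather-soled → 09.02.01; ankle boots → 09.02.01.01. Scheduled 13%. Caledon agreement on 09.02.01: RVC < 45%. → 13%.
Line B: textile-upper → 09.03; rubber-soled → 09.03.02; ankle boots → 09.03.02.03. Scheduled 29%. Quintara agreement on 09.01.01.01: 09.03.02.03 not covered. → 29%.
Line C: leather-upper → 09.01; rope-soled → 09.01.03; ankle boots → 09.01.03.02. Scheduled 36%. Caledon agreement on 09.02.01: 09.01.03.02 not covered. → 36%.
Sum: 13% + 29% + 36% = 78%.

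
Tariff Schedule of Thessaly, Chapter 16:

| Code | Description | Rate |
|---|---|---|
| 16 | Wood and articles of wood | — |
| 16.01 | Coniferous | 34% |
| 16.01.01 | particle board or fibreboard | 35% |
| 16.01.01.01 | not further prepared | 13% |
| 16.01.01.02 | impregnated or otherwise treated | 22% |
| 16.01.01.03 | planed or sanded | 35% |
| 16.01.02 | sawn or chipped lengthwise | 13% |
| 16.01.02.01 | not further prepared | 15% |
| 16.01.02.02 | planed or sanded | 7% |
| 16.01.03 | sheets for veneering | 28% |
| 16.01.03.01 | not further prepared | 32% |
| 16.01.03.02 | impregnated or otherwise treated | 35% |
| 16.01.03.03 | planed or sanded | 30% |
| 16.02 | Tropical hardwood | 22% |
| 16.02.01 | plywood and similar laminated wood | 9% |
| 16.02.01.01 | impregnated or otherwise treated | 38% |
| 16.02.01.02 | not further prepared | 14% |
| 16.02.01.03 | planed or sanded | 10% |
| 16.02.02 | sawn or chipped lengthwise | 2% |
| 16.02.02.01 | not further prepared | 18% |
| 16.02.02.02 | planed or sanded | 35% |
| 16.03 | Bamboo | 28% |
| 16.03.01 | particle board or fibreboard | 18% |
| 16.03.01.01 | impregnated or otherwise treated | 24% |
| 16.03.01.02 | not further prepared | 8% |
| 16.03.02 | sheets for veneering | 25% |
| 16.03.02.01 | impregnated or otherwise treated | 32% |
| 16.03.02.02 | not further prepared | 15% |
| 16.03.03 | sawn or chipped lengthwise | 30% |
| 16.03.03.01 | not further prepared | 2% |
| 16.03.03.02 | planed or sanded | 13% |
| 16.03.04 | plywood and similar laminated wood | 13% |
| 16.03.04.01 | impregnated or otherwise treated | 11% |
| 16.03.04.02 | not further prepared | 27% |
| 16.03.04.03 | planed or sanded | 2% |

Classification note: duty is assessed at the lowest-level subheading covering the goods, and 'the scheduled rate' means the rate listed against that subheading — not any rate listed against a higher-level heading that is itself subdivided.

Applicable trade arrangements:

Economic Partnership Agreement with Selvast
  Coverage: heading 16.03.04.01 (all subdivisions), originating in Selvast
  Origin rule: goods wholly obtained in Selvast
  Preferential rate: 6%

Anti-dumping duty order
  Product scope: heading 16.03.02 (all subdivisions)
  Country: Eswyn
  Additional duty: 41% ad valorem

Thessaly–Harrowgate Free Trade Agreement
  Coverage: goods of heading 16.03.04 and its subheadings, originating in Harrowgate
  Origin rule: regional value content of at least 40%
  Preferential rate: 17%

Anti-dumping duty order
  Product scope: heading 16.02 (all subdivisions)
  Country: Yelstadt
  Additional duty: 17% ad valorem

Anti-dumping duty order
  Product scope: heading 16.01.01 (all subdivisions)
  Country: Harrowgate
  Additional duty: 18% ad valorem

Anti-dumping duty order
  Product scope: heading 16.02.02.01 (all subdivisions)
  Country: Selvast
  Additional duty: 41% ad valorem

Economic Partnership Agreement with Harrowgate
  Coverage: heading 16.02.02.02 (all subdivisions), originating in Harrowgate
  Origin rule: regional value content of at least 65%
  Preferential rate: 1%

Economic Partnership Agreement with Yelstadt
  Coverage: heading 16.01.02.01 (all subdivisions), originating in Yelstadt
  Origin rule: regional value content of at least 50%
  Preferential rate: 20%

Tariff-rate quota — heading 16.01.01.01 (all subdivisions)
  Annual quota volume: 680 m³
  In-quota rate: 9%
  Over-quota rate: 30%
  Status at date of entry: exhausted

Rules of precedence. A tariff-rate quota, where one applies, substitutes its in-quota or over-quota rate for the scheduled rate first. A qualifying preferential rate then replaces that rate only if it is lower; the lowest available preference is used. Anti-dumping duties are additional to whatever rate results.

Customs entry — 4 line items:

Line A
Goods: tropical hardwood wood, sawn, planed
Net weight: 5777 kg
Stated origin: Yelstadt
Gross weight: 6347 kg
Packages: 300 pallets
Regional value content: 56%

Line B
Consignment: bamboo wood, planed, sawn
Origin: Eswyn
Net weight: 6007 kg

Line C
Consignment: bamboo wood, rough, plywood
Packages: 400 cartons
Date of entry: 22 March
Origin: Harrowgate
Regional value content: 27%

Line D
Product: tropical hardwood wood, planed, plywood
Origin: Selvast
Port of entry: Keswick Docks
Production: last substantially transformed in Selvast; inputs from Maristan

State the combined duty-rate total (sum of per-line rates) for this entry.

Line A: tropical hardwood → 16.02; sawn → 16.02.02; planed → 16.02.02.02. Scheduled 35%. Yelstadt agreement on 16.01.02.01: 16.02.02.02 not covered; anti-dumping (Yelstadt, 16.02): +17%; total 35% + 17% = 52%. → 52%.
Line B: bamboo → 16.03; sawn → 16.03.03; planed → 16.03.03.02. Scheduled 13%. No special measure applies. → 13%.
Line C: bamboo → 16.03; plywood → 16.03.04; rough → 16.03.04.02. Scheduled 27%. Harrowgate agreement on 16.03.04: RVC < 40%; Harrowgate agreement on 16.02.02.02: 16.03.04.02 not covered. → 27%.
Line D: tropical hardwood → 16.02; plywood → 16.02.01; planed → 16.02.01.03. Scheduled 10%. Selvast agreement on 16.03.04.01: 16.02.01.03 not covered. → 10%.
Sum: 52% + 13% + 27% + 10% = 102%.

102%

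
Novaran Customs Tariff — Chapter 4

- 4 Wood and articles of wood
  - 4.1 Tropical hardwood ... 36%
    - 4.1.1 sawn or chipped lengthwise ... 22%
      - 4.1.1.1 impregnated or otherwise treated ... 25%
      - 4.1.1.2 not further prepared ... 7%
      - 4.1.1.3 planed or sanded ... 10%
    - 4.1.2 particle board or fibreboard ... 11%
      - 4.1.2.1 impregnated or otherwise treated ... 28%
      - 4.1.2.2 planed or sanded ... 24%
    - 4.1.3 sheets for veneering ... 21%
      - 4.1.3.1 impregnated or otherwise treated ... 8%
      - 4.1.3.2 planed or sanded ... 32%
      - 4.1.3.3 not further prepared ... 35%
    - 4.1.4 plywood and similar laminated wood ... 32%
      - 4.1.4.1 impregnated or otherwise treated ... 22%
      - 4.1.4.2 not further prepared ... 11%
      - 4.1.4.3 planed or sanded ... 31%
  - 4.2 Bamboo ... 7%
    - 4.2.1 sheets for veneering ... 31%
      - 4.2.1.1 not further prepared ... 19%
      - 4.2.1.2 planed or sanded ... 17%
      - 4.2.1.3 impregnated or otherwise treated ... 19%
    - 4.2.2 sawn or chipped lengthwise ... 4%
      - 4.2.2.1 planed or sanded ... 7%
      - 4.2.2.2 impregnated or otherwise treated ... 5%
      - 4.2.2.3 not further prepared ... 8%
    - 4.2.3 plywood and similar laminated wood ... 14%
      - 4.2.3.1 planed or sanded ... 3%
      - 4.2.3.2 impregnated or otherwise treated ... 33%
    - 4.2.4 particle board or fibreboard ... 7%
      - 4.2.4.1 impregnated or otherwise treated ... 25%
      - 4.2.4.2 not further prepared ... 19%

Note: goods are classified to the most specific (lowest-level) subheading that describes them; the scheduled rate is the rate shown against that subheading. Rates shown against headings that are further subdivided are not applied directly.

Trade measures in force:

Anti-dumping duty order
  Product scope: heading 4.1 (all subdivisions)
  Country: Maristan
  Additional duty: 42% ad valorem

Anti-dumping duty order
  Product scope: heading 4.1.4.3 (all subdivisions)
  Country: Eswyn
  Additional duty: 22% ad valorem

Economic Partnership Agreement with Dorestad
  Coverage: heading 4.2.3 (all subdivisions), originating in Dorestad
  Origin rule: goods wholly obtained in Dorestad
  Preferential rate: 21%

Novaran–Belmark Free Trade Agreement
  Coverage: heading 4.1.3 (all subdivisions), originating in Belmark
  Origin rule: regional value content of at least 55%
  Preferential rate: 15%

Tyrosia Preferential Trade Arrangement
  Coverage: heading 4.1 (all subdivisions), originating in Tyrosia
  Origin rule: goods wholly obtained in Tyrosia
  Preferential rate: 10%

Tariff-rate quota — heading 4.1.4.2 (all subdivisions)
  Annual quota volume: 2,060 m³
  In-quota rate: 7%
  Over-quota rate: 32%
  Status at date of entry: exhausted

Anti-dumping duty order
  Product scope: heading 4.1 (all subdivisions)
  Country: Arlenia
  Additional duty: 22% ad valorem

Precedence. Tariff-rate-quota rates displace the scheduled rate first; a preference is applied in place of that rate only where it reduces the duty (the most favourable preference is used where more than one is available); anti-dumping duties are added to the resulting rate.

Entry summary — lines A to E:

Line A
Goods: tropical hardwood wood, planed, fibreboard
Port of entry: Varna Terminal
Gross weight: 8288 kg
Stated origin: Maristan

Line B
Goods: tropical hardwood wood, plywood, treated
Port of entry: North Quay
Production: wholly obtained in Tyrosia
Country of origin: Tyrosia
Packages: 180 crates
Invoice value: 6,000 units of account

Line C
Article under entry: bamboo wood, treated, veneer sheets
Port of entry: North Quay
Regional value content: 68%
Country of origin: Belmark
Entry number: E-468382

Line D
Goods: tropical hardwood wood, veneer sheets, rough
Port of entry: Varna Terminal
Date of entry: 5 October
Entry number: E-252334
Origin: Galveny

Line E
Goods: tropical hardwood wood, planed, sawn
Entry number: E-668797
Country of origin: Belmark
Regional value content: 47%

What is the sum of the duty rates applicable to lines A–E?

140%

Line A: tropical hardwood → 4.1; fibreboard → 4.1.2; planed → 4.1.2.2. Scheduled 24%. anti-dumping (Maristan, 4.1): +42%; total 24% + 42% = 66%. → 66%.
Line B: tropical hardwood → 4.1; plywood → 4.1.4; treated → 4.1.4.1. Scheduled 22%. Tyrosia agreement on 4.1: wholly obtained → 10% available; preferential 10%. → 10%.
Line C: bamboo → 4.2; veneer sheets → 4.2.1; treated → 4.2.1.3. Scheduled 19%. Belmark agreement on 4.1.3: 4.2.1.3 not covered. → 19%.
Line D: tropical hardwood → 4.1; veneer sheets → 4.1.3; rough → 4.1.3.3. Scheduled 35%. No special measure applies. → 35%.
Line E: tropical hardwood → 4.1; sawn → 4.1.1; planed → 4.1.1.3. Scheduled 10%. Belmark agreement on 4.1.3: 4.1.1.3 not covered. → 10%.
Sum: 66% + 10% + 19% + 35% + 10% = 140%.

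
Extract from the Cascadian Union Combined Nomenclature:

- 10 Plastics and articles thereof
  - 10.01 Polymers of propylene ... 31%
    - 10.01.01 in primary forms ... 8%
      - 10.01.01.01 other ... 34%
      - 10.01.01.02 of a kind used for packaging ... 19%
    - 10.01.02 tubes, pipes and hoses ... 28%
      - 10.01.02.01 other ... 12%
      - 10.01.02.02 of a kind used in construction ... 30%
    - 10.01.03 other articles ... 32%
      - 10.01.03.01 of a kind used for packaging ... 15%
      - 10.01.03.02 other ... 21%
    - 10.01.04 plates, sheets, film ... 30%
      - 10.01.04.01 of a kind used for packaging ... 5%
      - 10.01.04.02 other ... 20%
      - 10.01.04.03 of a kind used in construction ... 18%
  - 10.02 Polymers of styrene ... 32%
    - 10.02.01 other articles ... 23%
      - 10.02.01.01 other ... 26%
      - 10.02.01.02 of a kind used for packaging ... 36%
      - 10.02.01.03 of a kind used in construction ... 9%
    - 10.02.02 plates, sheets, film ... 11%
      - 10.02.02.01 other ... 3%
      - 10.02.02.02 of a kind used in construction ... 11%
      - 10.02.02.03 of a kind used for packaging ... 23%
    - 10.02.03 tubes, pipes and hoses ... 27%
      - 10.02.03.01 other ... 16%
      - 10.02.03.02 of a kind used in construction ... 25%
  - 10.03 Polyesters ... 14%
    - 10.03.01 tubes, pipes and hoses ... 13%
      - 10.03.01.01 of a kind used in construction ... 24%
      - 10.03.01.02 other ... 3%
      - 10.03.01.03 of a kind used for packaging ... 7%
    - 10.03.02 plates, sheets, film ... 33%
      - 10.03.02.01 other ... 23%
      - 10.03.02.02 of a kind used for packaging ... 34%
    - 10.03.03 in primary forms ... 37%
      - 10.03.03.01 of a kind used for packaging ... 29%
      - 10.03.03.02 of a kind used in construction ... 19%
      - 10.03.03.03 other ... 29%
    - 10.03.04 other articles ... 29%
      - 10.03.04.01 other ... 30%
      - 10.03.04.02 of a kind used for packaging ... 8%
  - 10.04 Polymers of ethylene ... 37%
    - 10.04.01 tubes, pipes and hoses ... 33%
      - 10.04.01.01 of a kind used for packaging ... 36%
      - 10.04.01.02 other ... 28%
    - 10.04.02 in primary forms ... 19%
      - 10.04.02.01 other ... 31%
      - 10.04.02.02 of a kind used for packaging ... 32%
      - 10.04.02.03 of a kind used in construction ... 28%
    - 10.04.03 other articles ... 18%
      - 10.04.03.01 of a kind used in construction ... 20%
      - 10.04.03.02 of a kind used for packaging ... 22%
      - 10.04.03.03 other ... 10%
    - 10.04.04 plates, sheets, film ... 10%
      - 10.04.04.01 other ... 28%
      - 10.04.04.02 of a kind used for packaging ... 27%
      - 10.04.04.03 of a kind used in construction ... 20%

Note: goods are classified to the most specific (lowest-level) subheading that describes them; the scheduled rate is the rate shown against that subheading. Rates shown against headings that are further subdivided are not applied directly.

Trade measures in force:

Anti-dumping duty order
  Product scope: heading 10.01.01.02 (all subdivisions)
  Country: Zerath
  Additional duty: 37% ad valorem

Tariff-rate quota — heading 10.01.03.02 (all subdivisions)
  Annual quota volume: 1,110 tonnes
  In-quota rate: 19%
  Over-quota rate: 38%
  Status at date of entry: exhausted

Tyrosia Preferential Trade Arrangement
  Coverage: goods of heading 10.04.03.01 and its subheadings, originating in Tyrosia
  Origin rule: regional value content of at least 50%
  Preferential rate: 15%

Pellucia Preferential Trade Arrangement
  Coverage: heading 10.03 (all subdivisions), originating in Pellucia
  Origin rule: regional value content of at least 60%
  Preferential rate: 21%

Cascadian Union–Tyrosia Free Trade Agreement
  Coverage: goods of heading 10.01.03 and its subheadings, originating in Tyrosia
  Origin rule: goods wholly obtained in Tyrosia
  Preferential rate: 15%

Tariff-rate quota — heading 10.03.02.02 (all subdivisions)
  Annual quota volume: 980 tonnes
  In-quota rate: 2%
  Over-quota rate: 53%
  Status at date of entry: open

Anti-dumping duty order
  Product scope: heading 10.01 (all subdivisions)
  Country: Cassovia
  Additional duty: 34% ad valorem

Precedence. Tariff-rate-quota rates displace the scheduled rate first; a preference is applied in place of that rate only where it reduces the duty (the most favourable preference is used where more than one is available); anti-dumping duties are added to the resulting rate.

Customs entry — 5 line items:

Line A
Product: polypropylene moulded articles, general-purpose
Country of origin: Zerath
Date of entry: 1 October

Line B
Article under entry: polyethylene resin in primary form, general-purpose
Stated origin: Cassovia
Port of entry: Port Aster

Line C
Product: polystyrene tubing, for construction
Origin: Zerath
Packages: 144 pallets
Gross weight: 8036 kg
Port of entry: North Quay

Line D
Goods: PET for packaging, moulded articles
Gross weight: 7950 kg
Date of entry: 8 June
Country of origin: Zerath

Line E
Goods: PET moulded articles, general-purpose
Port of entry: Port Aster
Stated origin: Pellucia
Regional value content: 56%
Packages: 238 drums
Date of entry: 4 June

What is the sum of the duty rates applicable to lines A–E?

132%

Line A: polypropylene → 10.01; moulded articles → 10.01.03; general-purpose → 10.01.03.02. Scheduled 21%. quota on 10.01.03.02 exhausted → over-quota 38%. → 38%.
Line B: polyethylene → 10.04; resin in primary form → 10.04.02; general-purpose → 10.04.02.01. Scheduled 31%. No special measure applies. → 31%.
Line C: polystyrene → 10.02; tubing → 10.02.03; for construction → 10.02.03.02. Scheduled 25%. No special measure applies. → 25%.
Line D: PET → 10.03; moulded articles → 10.03.04; for packaging → 10.03.04.02. Scheduled 8%. No special measure applies. → 8%.
Line E: PET → 10.03; moulded articles → 10.03.04; general-purpose → 10.03.04.01. Scheduled 30%. Pellucia agreement on 10.03: RVC < 60%. → 30%.
Sum: 38% + 31% + 25% + 8% + 30% = 132%.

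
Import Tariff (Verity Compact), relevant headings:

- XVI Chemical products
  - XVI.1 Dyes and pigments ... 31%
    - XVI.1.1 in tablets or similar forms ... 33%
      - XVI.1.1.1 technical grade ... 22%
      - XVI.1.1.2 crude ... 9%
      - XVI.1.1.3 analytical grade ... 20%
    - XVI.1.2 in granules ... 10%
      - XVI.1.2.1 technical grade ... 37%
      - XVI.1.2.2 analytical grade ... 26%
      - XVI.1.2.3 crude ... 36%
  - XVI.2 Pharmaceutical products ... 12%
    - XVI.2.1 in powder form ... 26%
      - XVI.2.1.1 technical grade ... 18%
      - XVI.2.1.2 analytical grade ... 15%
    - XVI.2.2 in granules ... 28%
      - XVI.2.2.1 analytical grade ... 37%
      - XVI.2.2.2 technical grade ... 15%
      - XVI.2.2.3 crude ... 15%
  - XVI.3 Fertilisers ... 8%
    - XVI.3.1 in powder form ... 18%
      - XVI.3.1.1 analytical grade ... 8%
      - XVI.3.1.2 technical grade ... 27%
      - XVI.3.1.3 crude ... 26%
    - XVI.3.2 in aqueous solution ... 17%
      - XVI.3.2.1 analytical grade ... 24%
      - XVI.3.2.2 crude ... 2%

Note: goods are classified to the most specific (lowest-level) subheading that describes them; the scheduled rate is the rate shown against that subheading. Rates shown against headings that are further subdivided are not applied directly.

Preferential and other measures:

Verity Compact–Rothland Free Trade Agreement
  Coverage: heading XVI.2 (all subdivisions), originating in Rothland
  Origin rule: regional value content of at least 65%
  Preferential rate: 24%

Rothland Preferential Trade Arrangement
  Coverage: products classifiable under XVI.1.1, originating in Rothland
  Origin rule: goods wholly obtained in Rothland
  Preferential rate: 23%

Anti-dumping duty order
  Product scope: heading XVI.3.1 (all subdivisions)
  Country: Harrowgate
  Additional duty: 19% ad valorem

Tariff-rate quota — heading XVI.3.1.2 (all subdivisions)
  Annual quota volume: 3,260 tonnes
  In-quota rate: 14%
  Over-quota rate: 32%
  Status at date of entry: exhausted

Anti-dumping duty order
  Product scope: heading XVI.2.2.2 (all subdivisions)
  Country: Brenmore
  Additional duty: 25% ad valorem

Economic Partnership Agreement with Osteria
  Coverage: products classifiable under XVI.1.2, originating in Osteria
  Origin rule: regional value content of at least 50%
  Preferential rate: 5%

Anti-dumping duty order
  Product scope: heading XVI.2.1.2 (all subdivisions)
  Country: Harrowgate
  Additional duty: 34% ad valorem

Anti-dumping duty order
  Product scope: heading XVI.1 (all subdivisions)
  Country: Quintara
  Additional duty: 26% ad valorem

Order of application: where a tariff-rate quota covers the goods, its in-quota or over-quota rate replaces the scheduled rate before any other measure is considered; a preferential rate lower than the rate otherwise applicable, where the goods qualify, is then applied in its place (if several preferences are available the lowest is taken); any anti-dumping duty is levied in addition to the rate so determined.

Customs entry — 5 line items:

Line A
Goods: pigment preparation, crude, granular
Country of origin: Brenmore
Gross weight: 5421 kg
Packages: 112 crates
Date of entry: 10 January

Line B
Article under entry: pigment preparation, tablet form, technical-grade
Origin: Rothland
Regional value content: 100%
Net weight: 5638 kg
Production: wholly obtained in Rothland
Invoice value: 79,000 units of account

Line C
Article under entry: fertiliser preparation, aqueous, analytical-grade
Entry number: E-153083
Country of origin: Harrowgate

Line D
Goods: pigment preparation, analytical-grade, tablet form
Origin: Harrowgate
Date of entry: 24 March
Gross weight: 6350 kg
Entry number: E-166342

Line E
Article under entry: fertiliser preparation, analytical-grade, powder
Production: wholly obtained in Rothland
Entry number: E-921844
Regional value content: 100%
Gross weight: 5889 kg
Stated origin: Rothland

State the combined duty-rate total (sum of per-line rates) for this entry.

110%

Line A: pigment → XVI.1; granular → XVI.1.2; crude → XVI.1.2.3. Scheduled 36%. No special measure applies. → 36%.
Line B: pigment → XVI.1; tablet form → XVI.1.1; technical-grade → XVI.1.1.1. Scheduled 22%. Rothland agreement on XVI.2: XVI.1.1.1 not covered; Rothland agreement on XVI.1.1: wholly obtained → 23% available; preference 23% not lower than 22% → no reduction. → 22%.
Line C: fertiliser → XVI.3; aqueous → XVI.3.2; analytical-grade → XVI.3.2.1. Scheduled 24%. No special measure applies. → 24%.
Line D: pigment → XVI.1; tablet form → XVI.1.1; analytical-grade → XVI.1.1.3. Scheduled 20%. No special measure applies. → 20%.
Line E: fertiliser → XVI.3; powder → XVI.3.1; analytical-grade → XVI.3.1.1. Scheduled 8%. Rothland agreement on XVI.2: XVI.3.1.1 not covered; Rothland agreement on XVI.1.1: XVI.3.1.1 not covered. → 8%.
Sum: 36% + 22% + 24% + 20% + 8% = 110%.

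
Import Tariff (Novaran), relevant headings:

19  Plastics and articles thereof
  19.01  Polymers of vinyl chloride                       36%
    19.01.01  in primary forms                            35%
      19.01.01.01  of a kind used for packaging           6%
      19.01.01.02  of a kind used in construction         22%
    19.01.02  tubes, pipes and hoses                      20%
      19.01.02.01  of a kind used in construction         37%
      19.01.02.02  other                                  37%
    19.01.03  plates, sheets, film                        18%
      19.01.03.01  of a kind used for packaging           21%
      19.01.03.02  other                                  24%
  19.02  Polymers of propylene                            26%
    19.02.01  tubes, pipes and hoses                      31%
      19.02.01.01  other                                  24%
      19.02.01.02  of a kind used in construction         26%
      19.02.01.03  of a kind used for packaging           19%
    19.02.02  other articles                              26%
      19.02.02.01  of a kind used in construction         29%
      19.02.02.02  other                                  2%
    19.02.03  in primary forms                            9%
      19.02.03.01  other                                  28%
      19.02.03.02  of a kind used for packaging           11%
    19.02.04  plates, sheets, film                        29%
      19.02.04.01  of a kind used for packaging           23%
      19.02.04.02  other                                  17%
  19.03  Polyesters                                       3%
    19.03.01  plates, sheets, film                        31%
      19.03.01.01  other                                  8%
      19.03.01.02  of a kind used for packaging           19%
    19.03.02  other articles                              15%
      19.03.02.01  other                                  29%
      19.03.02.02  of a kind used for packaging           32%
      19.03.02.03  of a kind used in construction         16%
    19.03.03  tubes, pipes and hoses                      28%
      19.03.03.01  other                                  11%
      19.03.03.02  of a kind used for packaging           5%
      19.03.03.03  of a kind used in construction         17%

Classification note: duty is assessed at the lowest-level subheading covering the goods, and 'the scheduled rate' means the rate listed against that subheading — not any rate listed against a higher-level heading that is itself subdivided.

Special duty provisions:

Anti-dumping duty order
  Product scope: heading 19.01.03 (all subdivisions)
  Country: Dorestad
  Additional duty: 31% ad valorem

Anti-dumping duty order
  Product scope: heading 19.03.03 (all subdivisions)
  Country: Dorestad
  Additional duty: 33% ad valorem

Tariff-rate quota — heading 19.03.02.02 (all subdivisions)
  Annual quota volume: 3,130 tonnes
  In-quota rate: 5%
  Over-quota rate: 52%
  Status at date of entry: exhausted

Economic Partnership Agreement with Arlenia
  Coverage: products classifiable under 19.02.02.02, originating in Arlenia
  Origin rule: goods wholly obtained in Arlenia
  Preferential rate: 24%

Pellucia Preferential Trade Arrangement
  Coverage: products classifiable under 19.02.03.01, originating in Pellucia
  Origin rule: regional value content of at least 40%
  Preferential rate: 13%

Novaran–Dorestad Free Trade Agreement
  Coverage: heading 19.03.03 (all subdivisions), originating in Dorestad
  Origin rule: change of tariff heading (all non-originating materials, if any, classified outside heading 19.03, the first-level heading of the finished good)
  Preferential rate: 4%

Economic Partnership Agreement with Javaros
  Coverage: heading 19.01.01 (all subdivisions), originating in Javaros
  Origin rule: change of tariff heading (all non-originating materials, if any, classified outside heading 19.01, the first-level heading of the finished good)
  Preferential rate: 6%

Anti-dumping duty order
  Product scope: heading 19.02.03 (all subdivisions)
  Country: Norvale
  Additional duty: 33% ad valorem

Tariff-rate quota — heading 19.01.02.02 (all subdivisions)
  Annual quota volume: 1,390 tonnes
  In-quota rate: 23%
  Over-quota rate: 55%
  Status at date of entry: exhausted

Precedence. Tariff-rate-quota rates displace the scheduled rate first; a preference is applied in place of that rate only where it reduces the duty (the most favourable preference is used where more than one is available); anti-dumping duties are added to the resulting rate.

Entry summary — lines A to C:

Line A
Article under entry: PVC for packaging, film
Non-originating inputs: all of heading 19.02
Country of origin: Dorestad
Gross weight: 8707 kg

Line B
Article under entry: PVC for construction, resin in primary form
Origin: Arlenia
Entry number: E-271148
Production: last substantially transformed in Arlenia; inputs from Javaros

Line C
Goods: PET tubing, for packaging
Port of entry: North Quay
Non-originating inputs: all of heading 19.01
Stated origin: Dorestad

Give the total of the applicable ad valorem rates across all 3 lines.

111%

Line A: PVC → 19.01; film → 19.01.03; for packaging → 19.01.03.01. Scheduled 21%. Dorestad agreement on 19.03.03: 19.01.03.01 not covered; anti-dumping (Dorestad, 19.01.03): +31%; total 21% + 31% = 52%. → 52%.
Line B: PVC → 19.01; resin in primary form → 19.01.01; for construction → 19.01.01.02. Scheduled 22%. Arlenia agreement on 19.02.02.02: 19.01.01.02 not covered. → 22%.
Line C: PET → 19.03; tubing → 19.03.03; for packaging → 19.03.03.02. Scheduled 5%. Dorestad agreement on 19.03.03: CTH met → 4% available; preferential 4%; anti-dumping (Dorestad, 19.03.03): +33%; total 4% + 33% = 37%. → 37%.
Sum: 52% + 22% + 37% = 111%.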